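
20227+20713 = 40940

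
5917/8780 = 5917/8780 = 0.67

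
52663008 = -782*(  -  67344 ) 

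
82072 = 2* 41036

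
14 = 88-74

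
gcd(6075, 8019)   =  243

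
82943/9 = 9215+8/9 = 9215.89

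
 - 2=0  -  2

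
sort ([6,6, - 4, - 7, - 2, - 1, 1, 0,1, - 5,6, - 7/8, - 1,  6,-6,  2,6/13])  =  [ - 7 , - 6, - 5, - 4,-2, - 1, - 1, - 7/8, 0, 6/13, 1,1, 2, 6,  6, 6, 6 ]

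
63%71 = 63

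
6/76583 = 6/76583 = 0.00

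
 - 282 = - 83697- - 83415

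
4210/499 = 8+218/499 =8.44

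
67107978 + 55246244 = 122354222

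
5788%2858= 72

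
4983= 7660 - 2677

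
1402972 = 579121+823851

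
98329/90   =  1092+49/90 = 1092.54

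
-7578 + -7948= - 15526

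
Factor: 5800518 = 2^1*3^3*163^1 * 659^1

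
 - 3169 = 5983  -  9152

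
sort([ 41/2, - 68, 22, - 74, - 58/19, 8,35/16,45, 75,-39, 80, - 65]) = [ - 74, - 68 ,  -  65,- 39,  -  58/19,  35/16,8, 41/2,22, 45, 75,80]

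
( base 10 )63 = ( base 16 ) 3F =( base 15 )43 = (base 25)2D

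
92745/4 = 23186 + 1/4 = 23186.25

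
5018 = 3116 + 1902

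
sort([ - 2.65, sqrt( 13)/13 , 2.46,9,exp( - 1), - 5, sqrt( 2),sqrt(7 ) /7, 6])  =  [ - 5, - 2.65,sqrt(13 )/13, exp ( - 1) , sqrt(7)/7,sqrt( 2 ),2.46,6,9] 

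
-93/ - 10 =9 + 3/10  =  9.30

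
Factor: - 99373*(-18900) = 1878149700 = 2^2*3^3*5^2*7^1*43^1*2311^1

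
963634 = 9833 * 98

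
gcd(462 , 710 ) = 2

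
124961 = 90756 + 34205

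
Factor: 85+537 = 2^1 * 311^1 = 622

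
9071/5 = 9071/5 = 1814.20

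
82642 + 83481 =166123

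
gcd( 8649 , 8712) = 9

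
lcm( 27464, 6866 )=27464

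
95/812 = 95/812 = 0.12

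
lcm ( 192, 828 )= 13248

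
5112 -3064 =2048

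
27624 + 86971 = 114595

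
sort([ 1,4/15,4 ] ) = [ 4/15 , 1,4 ] 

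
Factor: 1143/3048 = 2^( - 3)*3^1 = 3/8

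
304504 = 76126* 4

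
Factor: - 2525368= - 2^3*315671^1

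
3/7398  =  1/2466 = 0.00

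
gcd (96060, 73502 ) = 2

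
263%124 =15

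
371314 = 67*5542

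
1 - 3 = -2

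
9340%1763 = 525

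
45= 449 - 404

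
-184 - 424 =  - 608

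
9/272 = 9/272 = 0.03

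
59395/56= 8485/8 = 1060.62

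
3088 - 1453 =1635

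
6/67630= 3/33815 = 0.00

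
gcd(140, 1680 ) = 140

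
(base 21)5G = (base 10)121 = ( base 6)321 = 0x79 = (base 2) 1111001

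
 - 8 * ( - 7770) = 62160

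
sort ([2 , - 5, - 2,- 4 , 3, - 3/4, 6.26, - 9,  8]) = [ - 9, -5, - 4, - 2,-3/4,  2 , 3, 6.26,  8 ]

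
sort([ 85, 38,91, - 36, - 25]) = [ - 36, - 25 , 38,85,91] 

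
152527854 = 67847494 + 84680360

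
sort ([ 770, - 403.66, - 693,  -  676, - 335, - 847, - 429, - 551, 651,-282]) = [ - 847, - 693, - 676, - 551,-429, - 403.66, - 335, - 282,651,770 ] 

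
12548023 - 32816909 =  - 20268886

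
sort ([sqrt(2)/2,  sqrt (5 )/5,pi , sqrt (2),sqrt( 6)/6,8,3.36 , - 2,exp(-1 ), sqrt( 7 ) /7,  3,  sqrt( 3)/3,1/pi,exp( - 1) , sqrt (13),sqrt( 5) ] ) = [  -  2,1/pi , exp(-1),exp( - 1 ),sqrt( 7)/7,sqrt(6)/6,sqrt(5) /5,sqrt( 3) /3,sqrt(2 )/2, sqrt(2),sqrt( 5) , 3, pi,  3.36, sqrt( 13),8] 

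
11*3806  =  41866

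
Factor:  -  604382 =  - 2^1*302191^1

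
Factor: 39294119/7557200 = 2^(-4 )*5^( - 2)*7^( -1) * 2699^( - 1 )*39294119^1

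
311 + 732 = 1043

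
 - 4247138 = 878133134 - 882380272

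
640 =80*8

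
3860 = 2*1930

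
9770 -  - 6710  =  16480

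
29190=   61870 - 32680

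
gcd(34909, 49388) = 1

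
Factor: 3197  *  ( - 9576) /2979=-3401608/331  =  -2^3*7^1*19^1*23^1*139^1*331^( - 1 ) 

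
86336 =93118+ - 6782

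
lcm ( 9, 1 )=9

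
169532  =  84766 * 2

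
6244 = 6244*1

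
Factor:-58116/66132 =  - 3^( - 1)*11^( -1)*29^1 = -29/33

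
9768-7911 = 1857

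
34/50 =17/25 = 0.68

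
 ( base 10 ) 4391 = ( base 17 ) F35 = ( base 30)4qb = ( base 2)1000100100111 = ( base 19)c32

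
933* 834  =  778122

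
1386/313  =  4  +  134/313 = 4.43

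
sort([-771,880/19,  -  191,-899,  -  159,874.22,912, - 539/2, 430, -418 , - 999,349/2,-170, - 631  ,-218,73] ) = [ - 999,-899, - 771, - 631, -418, - 539/2,-218 ,-191, - 170,-159, 880/19,73,349/2,  430, 874.22,912]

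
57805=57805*1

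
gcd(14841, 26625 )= 3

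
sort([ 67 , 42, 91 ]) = [ 42, 67, 91] 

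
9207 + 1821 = 11028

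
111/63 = 37/21 = 1.76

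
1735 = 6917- 5182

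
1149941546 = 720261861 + 429679685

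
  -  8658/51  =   - 2886/17 = - 169.76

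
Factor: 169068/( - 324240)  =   - 2^ ( - 2 ) * 5^(-1)*7^( - 1) * 73^1 = - 73/140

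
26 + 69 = 95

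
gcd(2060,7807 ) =1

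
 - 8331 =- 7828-503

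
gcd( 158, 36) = 2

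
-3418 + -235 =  - 3653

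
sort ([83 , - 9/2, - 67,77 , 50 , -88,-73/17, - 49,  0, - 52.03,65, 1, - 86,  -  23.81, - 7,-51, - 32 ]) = [ - 88 , - 86,-67, - 52.03, - 51,  -  49, - 32,  -  23.81,-7, - 9/2,-73/17,0,1, 50,  65, 77, 83]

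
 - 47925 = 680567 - 728492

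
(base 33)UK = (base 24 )1I2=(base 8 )1762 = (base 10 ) 1010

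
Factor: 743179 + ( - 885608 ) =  - 7^1*20347^1 = - 142429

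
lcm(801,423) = 37647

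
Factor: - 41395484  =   - 2^2*13^1*796067^1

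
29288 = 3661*8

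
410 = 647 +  - 237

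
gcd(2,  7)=1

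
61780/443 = 61780/443 = 139.46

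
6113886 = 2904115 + 3209771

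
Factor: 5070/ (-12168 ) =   -  2^(- 2)*3^( -1)*5^1 =- 5/12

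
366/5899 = 366/5899 = 0.06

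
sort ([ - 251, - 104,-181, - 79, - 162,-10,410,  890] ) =[ - 251,-181  , - 162, - 104,- 79, - 10,410,  890 ]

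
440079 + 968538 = 1408617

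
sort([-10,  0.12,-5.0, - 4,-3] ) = [-10, - 5.0, - 4, - 3,0.12]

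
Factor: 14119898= 2^1*13^1*139^1*3907^1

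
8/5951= 8/5951=0.00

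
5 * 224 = 1120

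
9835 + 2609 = 12444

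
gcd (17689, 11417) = 49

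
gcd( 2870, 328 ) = 82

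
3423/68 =3423/68 = 50.34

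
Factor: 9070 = 2^1*5^1*907^1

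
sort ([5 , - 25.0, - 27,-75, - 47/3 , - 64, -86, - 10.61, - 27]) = [ - 86,- 75 , - 64, - 27, - 27,-25.0, - 47/3, - 10.61 , 5]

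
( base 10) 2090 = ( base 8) 4052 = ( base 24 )3f2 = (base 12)1262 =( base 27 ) 2nb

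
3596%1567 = 462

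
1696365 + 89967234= 91663599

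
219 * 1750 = 383250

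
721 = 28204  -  27483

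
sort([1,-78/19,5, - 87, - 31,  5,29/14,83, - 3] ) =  [ - 87,-31 ,- 78/19,-3 , 1,  29/14,5, 5,  83] 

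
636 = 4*159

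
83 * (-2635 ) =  - 218705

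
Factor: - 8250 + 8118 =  - 2^2*3^1*11^1 = - 132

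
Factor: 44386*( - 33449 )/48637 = -2^1*13^1*17^(-1)*31^1*83^1*2861^( - 1)*22193^1 = - 1484667314/48637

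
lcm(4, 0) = 0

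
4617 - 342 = 4275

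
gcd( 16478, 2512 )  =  2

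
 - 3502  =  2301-5803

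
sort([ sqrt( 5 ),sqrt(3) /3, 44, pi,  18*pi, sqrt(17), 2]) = [sqrt( 3) /3, 2, sqrt(5),  pi, sqrt(  17),44, 18*pi]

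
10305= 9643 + 662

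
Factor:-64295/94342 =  -2^ ( - 1 )*5^1*7^1*11^1*43^(  -  1) * 167^1 * 1097^( - 1)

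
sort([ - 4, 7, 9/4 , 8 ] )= [ - 4,9/4,7, 8 ] 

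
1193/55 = 1193/55 = 21.69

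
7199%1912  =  1463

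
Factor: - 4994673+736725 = - 2^2*3^1*354829^1= - 4257948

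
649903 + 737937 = 1387840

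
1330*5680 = 7554400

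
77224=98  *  788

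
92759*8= 742072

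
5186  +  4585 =9771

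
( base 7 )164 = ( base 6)235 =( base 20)4F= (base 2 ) 1011111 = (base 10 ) 95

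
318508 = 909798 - 591290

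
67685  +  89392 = 157077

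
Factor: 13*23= 299 = 13^1 * 23^1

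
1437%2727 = 1437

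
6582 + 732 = 7314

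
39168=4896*8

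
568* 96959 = 55072712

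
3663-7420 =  - 3757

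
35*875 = 30625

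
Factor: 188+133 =321=3^1 * 107^1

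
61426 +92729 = 154155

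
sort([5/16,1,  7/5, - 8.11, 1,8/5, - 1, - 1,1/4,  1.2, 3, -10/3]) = [ - 8.11, - 10/3,-1, - 1, 1/4,  5/16,1,1,1.2,7/5,8/5,  3 ]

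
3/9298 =3/9298 = 0.00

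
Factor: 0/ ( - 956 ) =0^1=0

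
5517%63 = 36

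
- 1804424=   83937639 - 85742063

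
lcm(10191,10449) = 825471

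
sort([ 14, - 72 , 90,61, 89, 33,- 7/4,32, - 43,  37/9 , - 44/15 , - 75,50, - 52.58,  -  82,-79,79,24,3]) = [ -82,  -  79, - 75, - 72, - 52.58 , - 43, - 44/15, - 7/4 , 3 , 37/9, 14,24,32,33, 50, 61, 79,89,90 ]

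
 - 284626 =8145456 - 8430082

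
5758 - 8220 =-2462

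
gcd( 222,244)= 2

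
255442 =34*7513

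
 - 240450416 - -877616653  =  637166237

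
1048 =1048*1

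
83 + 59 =142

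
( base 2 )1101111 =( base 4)1233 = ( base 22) 51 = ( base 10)111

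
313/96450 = 313/96450=0.00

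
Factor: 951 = 3^1 * 317^1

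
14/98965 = 14/98965=0.00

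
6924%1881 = 1281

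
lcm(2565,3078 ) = 15390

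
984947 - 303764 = 681183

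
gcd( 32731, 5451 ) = 1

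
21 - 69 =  - 48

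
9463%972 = 715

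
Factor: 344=2^3 * 43^1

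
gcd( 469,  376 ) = 1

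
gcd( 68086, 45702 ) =2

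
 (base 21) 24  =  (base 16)2e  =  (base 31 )1F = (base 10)46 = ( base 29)1H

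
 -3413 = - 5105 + 1692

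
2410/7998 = 1205/3999 = 0.30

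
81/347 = 81/347 = 0.23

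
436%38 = 18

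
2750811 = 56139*49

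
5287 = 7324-2037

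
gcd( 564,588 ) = 12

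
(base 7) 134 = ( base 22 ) 38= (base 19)3h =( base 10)74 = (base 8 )112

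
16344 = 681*24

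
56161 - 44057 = 12104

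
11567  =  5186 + 6381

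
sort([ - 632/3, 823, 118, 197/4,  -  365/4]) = [ - 632/3,  -  365/4, 197/4,  118, 823 ] 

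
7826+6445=14271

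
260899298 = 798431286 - 537531988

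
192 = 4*48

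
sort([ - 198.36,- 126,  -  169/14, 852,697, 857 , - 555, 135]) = [ - 555, - 198.36, - 126, - 169/14, 135 , 697,852, 857 ] 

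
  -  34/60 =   -  17/30 = -0.57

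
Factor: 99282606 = 2^1*3^1*2251^1*7351^1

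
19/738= 19/738 = 0.03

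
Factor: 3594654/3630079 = 2^1*3^2*7^1*47^1  *  167^ ( - 1 )*607^1* 21737^(-1)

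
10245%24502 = 10245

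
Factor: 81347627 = 31^1*1301^1 * 2017^1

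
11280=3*3760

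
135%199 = 135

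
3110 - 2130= 980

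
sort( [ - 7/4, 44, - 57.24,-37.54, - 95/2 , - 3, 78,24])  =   [ - 57.24 ,-95/2,- 37.54,-3, - 7/4,24, 44, 78]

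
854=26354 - 25500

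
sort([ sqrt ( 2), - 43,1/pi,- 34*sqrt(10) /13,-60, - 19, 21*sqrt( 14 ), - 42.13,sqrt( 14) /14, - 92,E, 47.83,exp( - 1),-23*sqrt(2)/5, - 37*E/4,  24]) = [ -92,-60,-43, - 42.13, - 37*E/4, - 19, -34*sqrt(10) /13,-23*sqrt(2)/5, sqrt(14) /14,1/pi, exp( -1 ), sqrt( 2), E,24,47.83, 21*sqrt(14)]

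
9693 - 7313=2380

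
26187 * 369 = 9663003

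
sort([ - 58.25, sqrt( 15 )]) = [ - 58.25, sqrt( 15)]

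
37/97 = 37/97 = 0.38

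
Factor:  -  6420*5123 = -2^2*3^1*5^1*47^1 *107^1*109^1 = - 32889660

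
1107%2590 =1107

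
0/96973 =0 = 0.00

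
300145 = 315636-15491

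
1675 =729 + 946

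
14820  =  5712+9108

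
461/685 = 461/685 =0.67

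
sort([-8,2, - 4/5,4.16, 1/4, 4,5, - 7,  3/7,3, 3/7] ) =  [ - 8,-7, - 4/5,1/4,3/7, 3/7, 2,3,4, 4.16,5] 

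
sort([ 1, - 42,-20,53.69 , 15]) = [-42,-20, 1,15,  53.69]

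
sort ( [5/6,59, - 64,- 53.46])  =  [  -  64,-53.46, 5/6,59]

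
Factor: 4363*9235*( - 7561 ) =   -  304650118105 = -5^1*1847^1 * 4363^1*7561^1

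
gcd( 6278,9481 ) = 1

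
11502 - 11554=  - 52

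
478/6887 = 478/6887= 0.07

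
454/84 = 227/42 = 5.40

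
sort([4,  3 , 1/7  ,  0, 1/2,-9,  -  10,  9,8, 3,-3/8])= [ - 10 ,- 9,-3/8,0, 1/7,  1/2,3, 3 , 4,8, 9] 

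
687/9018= 229/3006 = 0.08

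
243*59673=14500539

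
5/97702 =5/97702  =  0.00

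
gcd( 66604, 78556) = 4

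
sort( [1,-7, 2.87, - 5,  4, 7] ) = [ - 7, - 5, 1, 2.87 , 4, 7]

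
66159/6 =11026 + 1/2 =11026.50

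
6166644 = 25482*242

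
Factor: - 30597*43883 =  - 3^1*7^2*31^1*47^1*6269^1 = - 1342688151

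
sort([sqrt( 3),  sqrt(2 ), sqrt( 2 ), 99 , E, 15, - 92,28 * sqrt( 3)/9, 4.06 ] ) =[-92,sqrt( 2), sqrt (2 ),sqrt( 3), E,4.06 , 28*sqrt( 3 )/9,  15,99]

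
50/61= 50/61 = 0.82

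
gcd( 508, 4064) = 508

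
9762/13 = 750+12/13=750.92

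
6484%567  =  247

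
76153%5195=3423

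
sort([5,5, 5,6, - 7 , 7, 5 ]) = [ - 7,5, 5,5, 5,6, 7 ] 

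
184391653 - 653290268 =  - 468898615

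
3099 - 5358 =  - 2259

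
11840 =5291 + 6549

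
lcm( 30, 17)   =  510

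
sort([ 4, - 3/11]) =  [ - 3/11, 4]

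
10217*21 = 214557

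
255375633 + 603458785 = 858834418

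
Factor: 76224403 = 37^1*139^1 * 14821^1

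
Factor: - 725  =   - 5^2*29^1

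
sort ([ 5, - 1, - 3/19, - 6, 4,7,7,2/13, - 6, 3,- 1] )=[ -6 ,-6, - 1, - 1, - 3/19 , 2/13,3,4,5, 7,7]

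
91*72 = 6552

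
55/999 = 55/999 = 0.06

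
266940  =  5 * 53388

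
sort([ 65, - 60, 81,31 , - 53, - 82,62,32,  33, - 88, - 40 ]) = [-88, - 82, - 60 , - 53,-40, 31,  32,  33 , 62 , 65,  81]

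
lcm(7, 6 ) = 42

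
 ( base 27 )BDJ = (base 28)AJH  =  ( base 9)12451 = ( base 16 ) 20c5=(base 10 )8389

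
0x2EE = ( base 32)NE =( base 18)25c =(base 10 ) 750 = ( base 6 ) 3250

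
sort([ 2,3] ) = [ 2,3 ]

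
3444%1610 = 224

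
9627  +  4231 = 13858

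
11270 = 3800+7470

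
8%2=0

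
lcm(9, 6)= 18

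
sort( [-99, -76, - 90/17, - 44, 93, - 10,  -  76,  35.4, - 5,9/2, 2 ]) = [ - 99 , - 76 ,  -  76,-44,-10,-90/17,-5,  2, 9/2,35.4, 93 ]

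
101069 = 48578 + 52491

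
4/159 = 4/159 = 0.03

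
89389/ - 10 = - 8939 + 1/10=-8938.90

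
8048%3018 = 2012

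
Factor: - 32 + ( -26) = -58 = - 2^1*29^1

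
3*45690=137070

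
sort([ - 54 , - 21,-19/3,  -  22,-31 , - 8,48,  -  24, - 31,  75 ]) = [ - 54,-31,-31,-24, - 22,-21, - 8,-19/3,  48,  75 ] 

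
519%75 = 69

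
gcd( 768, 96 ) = 96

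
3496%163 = 73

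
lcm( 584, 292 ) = 584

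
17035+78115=95150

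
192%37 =7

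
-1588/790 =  - 3 + 391/395 = -2.01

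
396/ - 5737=- 1 + 5341/5737=- 0.07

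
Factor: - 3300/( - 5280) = 5/8 = 2^( - 3) * 5^1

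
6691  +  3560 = 10251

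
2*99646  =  199292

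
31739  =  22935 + 8804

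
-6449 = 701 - 7150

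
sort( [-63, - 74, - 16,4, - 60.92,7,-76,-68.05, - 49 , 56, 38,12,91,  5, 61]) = [  -  76, -74, - 68.05, -63, - 60.92 ,-49, - 16,4, 5,7 , 12,38,56,  61, 91 ] 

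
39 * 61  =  2379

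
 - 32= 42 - 74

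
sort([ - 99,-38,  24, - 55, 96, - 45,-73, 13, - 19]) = [-99, - 73, - 55, - 45, - 38, - 19, 13,  24, 96]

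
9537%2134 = 1001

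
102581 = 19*5399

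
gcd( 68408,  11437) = 1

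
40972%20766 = 20206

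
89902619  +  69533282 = 159435901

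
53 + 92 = 145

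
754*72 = 54288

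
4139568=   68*60876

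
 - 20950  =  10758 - 31708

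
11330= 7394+3936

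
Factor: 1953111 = 3^1 * 439^1  *  1483^1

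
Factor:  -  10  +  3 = -7=-7^1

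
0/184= 0 = 0.00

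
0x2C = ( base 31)1D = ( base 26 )1I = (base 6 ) 112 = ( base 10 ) 44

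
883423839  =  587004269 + 296419570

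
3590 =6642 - 3052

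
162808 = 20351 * 8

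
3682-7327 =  - 3645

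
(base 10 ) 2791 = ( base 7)11065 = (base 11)2108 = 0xAE7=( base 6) 20531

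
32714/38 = 16357/19= 860.89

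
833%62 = 27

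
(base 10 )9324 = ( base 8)22154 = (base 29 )B2F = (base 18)1ae0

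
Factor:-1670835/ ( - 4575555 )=111389/305037 = 3^ ( - 2 ) * 23^1*29^1*167^1*33893^( - 1)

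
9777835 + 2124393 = 11902228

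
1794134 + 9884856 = 11678990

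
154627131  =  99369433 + 55257698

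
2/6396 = 1/3198 = 0.00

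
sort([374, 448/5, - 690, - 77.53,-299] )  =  [ - 690,-299,- 77.53, 448/5, 374] 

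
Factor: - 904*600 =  - 542400 = -2^6*3^1*5^2*113^1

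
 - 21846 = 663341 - 685187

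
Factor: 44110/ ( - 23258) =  - 5^1*11^1 *29^( - 1 ) = - 55/29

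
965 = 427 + 538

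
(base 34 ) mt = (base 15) 36c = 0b1100001001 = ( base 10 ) 777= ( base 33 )ni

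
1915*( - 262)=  - 501730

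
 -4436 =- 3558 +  - 878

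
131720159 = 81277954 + 50442205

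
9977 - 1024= 8953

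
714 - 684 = 30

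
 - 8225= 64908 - 73133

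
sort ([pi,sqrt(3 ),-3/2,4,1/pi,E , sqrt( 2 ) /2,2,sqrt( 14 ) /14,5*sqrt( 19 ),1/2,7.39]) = [ - 3/2,  sqrt( 14 ) /14,1/pi,1/2,sqrt( 2 )/2, sqrt(3), 2,E, pi , 4,7.39,5*sqrt( 19)]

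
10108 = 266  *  38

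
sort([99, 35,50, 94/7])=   [94/7,35, 50, 99]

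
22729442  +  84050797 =106780239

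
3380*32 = 108160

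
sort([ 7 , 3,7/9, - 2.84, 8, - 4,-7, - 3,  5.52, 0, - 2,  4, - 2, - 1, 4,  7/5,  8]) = [ - 7, - 4 ,-3 ,-2.84,-2, - 2, - 1,0,  7/9,  7/5,3,  4, 4,  5.52, 7, 8, 8 ] 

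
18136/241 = 18136/241 = 75.25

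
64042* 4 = 256168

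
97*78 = 7566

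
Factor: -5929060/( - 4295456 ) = 2^( - 3)*5^1*11^ ( - 1 )*31^1*73^1 * 131^1*12203^ ( - 1 ) = 1482265/1073864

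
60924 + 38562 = 99486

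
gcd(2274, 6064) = 758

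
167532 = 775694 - 608162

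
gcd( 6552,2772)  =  252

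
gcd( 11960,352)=8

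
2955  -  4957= - 2002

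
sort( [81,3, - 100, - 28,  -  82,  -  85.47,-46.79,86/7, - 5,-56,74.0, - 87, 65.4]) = [ - 100,-87, - 85.47, - 82, - 56, - 46.79 , - 28,  -  5,3,86/7  ,  65.4, 74.0,81 ]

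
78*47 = 3666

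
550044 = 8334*66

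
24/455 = 24/455  =  0.05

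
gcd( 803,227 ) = 1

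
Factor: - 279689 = - 279689^1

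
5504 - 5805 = -301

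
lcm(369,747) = 30627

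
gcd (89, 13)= 1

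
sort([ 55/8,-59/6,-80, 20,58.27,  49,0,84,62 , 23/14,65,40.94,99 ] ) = [-80, - 59/6,0,23/14 , 55/8 , 20,  40.94,49,58.27,62, 65, 84,99]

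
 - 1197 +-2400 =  - 3597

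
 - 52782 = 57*(-926 ) 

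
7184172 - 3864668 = 3319504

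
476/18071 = 28/1063 = 0.03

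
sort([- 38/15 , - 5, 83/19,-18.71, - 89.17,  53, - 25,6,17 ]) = [ - 89.17, - 25, - 18.71 , - 5, - 38/15,  83/19,  6,17, 53]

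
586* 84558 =49550988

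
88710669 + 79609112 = 168319781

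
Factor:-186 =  - 2^1*3^1*31^1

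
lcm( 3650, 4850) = 354050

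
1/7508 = 1/7508 = 0.00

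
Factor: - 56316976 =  - 2^4*3519811^1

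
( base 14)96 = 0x84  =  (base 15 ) 8C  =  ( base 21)66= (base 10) 132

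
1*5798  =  5798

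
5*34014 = 170070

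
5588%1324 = 292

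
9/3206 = 9/3206 = 0.00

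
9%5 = 4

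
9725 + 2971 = 12696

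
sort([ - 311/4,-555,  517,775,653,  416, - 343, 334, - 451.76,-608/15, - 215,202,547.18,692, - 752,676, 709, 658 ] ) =[ - 752, - 555, - 451.76,-343 , - 215, - 311/4, - 608/15,202,334, 416,517,  547.18,653,658,676,692, 709,775]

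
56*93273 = 5223288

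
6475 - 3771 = 2704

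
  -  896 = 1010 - 1906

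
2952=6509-3557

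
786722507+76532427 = 863254934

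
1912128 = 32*59754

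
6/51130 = 3/25565 = 0.00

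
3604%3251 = 353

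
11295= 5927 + 5368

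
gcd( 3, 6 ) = 3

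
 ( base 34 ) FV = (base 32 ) GT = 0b1000011101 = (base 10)541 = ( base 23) 10C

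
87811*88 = 7727368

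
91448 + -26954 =64494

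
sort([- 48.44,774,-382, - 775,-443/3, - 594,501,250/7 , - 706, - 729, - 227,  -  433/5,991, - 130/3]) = [ - 775, - 729, - 706, - 594, - 382, -227, - 443/3, - 433/5, - 48.44, - 130/3,250/7,501,774 , 991]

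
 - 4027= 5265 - 9292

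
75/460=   15/92 = 0.16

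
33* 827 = 27291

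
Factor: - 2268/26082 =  - 2/23 = - 2^1*23^( - 1) 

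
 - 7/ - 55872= 7/55872 = 0.00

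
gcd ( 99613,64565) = 1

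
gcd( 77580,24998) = 862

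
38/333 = 38/333 = 0.11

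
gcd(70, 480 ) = 10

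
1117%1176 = 1117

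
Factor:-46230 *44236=-2^3*3^1*5^1*23^1*67^1*11059^1 = - 2045030280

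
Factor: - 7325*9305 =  - 68159125 = -  5^3*293^1*1861^1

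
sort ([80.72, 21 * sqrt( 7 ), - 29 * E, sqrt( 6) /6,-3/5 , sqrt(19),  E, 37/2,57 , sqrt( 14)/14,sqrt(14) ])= [ -29*E, - 3/5  ,  sqrt(14) /14,sqrt(6)/6, E, sqrt(14) , sqrt(19),37/2,21*sqrt(7 ),57, 80.72 ]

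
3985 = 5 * 797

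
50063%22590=4883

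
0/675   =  0 = 0.00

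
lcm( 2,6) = 6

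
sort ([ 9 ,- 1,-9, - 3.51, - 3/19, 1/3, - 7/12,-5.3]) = [ - 9,- 5.3, - 3.51,  -  1, - 7/12,-3/19, 1/3,9]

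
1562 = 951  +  611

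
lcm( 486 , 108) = 972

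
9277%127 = 6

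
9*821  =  7389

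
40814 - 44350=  - 3536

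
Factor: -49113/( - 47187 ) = 3^1*7^ ( - 2)*17^1  =  51/49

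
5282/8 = 2641/4= 660.25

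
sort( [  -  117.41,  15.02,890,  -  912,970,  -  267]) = [ - 912,- 267,-117.41 , 15.02, 890,970 ]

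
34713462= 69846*497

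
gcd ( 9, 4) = 1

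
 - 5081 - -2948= - 2133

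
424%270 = 154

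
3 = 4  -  1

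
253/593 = 253/593 = 0.43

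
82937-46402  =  36535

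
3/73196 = 3/73196 =0.00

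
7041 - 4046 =2995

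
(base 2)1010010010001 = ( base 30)5PF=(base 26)7kd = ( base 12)3069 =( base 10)5265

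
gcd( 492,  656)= 164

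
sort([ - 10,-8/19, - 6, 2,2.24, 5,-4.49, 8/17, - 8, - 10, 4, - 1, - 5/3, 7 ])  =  [ - 10,- 10, - 8, - 6, - 4.49,-5/3, - 1, - 8/19, 8/17, 2,2.24, 4, 5, 7] 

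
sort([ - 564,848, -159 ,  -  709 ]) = [ - 709, - 564,- 159, 848] 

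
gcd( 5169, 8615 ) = 1723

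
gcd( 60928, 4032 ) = 448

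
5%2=1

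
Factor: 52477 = 97^1*541^1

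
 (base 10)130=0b10000010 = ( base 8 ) 202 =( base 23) 5f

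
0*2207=0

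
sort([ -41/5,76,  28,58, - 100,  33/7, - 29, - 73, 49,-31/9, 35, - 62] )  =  [ - 100, - 73, - 62 , - 29, - 41/5, - 31/9 , 33/7,28,35,49,58,  76 ]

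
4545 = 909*5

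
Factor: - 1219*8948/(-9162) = 2^1*3^( - 2)*23^1*53^1*509^(-1 )*2237^1=5453806/4581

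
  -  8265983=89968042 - 98234025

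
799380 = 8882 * 90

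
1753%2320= 1753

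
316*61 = 19276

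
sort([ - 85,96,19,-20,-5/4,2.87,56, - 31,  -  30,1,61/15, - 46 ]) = [ - 85, - 46,- 31,-30,-20,-5/4,1,2.87, 61/15, 19,56,96] 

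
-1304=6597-7901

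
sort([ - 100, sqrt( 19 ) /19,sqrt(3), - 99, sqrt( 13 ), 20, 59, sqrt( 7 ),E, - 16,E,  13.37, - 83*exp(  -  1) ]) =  [  -  100, - 99, - 83*exp(  -  1) , - 16  ,  sqrt( 19)/19, sqrt(3), sqrt( 7), E, E, sqrt( 13), 13.37, 20,  59 ]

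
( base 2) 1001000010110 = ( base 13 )2152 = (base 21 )aaa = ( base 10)4630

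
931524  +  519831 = 1451355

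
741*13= 9633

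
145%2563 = 145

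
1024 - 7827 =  - 6803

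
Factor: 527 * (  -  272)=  - 143344 = -  2^4*17^2*31^1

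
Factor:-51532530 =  - 2^1*3^1*5^1*7^1*211^1*1163^1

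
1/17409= 1/17409  =  0.00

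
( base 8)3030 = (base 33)1e9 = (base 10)1560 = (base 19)462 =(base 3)2010210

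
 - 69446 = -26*2671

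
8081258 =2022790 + 6058468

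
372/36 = 10 + 1/3 = 10.33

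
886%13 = 2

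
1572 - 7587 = -6015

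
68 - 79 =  - 11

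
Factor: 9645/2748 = 2^( - 2 )*5^1*229^( - 1)*643^1 =3215/916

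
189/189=1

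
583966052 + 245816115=829782167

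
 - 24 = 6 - 30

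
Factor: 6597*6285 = 3^3 * 5^1 * 419^1* 733^1 = 41462145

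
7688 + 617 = 8305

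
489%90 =39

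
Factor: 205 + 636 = 29^2 = 841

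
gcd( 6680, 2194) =2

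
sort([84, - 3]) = [-3,84 ]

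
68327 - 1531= 66796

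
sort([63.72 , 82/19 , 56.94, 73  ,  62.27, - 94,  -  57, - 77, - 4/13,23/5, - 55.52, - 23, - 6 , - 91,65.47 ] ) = [ - 94, - 91,- 77, - 57, - 55.52, - 23, - 6,-4/13, 82/19,23/5,56.94,  62.27,63.72,65.47,73]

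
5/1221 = 5/1221 = 0.00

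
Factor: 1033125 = 3^1*5^4*19^1*29^1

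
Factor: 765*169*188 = 2^2*3^2*5^1*13^2*17^1*47^1 = 24305580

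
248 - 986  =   - 738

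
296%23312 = 296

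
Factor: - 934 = - 2^1*467^1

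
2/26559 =2/26559  =  0.00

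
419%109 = 92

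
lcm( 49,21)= 147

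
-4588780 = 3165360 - 7754140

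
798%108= 42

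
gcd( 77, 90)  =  1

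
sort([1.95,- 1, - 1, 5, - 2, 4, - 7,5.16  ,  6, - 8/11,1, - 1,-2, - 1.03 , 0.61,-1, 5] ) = [ -7, - 2,-2, - 1.03, - 1,-1, - 1,- 1, - 8/11,0.61,1 , 1.95,4,5,5,5.16,6 ]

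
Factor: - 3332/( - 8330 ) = 2^1*5^( - 1 ) = 2/5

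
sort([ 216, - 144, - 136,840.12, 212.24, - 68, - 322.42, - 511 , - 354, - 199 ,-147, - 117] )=[ - 511, - 354, - 322.42, - 199, - 147, - 144 , -136,  -  117, - 68,  212.24, 216,840.12]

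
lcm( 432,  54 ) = 432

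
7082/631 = 11 + 141/631=11.22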